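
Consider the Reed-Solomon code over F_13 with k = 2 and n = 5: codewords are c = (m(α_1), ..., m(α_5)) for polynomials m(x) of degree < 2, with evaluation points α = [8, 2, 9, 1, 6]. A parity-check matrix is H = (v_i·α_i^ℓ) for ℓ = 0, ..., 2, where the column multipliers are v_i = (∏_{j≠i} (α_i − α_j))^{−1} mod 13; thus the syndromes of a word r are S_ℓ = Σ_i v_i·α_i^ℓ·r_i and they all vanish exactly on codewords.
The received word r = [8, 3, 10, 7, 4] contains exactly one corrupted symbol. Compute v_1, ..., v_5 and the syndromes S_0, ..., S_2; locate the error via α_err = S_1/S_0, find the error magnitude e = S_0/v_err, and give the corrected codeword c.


S = (7, 1, 2), error at position 2, error magnitude e = 7, c = [8, 9, 10, 7, 4].

Step 1: column multipliers v_i = (∏_{j≠i}(α_i − α_j))^{−1} mod 13.
  i = 1 (α = 8): (8−2)(8−9)(8−1)(8−6) = 6·(−1)·7·2 = −84 ≡ 7, so v_1 = 7^{−1} = 2 (mod 13).
  i = 2 (α = 2): (2−8)(2−9)(2−1)(2−6) = (−6)·(−7)·1·(−4) = −168 ≡ 1, so v_2 = 1^{−1} = 1 (mod 13).
  i = 3 (α = 9): (9−8)(9−2)(9−1)(9−6) = 1·7·8·3 = 168 ≡ 12, so v_3 = 12^{−1} = 12 (mod 13).
  i = 4 (α = 1): (1−8)(1−2)(1−9)(1−6) = (−7)·(−1)·(−8)·(−5) = 280 ≡ 7, so v_4 = 7^{−1} = 2 (mod 13).
  i = 5 (α = 6): (6−8)(6−2)(6−9)(6−1) = (−2)·4·(−3)·5 = 120 ≡ 3, so v_5 = 3^{−1} = 9 (mod 13).
  v = [2, 1, 12, 2, 9].
Step 2: syndromes of r = [8, 3, 10, 7, 4] (all sums mod 13).
  S_0 = Σ v_i r_i = 2·8 + 1·3 + 12·10 + 2·7 + 9·4 = 189 ≡ 7.
  S_1 = Σ v_i α_i r_i = 2·8·8 + 1·2·3 + 12·9·10 + 2·1·7 + 9·6·4 = 1444 ≡ 1.
  α_i^2 mod 13 = [12, 4, 3, 1, 10].
  S_2 = Σ v_i α_i^2 r_i = 2·12·8 + 1·4·3 + 12·3·10 + 2·1·7 + 9·10·4 = 938 ≡ 2.
  S = (7, 1, 2) ≠ 0, so r is not a codeword (an error is present).
Step 3: locate the error. For a single error e at position i, S_ℓ = v_i·e·α_i^ℓ, so α_err = S_1/S_0.
  S_0^{−1} = 7^{−1} = 2 (mod 13), so α_err = 1·2 = 2 ≡ 2 = α_2. Error position i = 2.
  Consistency check: S_2/S_1 = 2·1 = 2 ≡ 2 = α_err ✓ (single-error assumption holds).
Step 4: error magnitude e = S_0/v_2 = S_0·∏_{j≠2}(α_2 − α_j) = 7·1 = 7 ≡ 7 (mod 13).
Step 5: correct position 2: c_2 = r_2 − e = 3 − 7 ≡ 9 (mod 13). Hence c = [8, 9, 10, 7, 4].
  Check: interpolating c through the α_i gives m(x) = 5 + 2·x (degree < 2) with m(α_i) = c_i for every i, so c is indeed a codeword.


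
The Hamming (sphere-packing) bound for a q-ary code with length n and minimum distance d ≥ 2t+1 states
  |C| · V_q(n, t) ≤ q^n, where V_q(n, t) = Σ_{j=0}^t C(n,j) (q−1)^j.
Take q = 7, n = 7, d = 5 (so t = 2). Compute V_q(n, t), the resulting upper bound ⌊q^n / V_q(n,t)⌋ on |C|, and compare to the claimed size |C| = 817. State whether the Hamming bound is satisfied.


V_q(n, t) = 799, q^n = 823543, Hamming bound = 1030, |C| = 817 ≤ bound (satisfied).

Step 1: Compute V_q(n, t) = Σ_{j=0}^2 C(n, j) (q−1)^j.
  j = 0: C(7,0)·(6)^0 = 1·1 = 1.
  j = 1: C(7,1)·(6)^1 = 7·6 = 42.
  j = 2: C(7,2)·(6)^2 = 21·36 = 756.
  V_q(n, t) = 1 + 42 + 756 = 799.
Step 2: q^n = 7^7 = 823543.
Step 3: Hamming bound ⌊q^n / V_q(n,t)⌋ = ⌊823543/799⌋ = 1030.
Step 4: Compare |C| = 817 to 1030: satisfied.
The claimed |C| lies below the Hamming bound.


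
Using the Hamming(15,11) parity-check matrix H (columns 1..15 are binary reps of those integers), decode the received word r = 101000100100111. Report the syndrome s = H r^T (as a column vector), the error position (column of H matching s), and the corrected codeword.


s = (0, 0, 1, 1)^T, error position = 3, corrected codeword c = 100000100100111

Compute s = H r^T mod 2 one row at a time:
  s_1 = 0 + 0 + 1 + 0 + 0 + 1 + 1 + 1 = 4 ≡ 0 (mod 2).
  s_2 = 0 + 0 + 0 + 1 + 0 + 1 + 1 + 1 = 4 ≡ 0 (mod 2).
  s_3 = 0 + 1 + 0 + 1 + 1 + 0 + 1 + 1 = 5 ≡ 1 (mod 2).
  s_4 = 1 + 1 + 0 + 1 + 0 + 0 + 1 + 1 = 5 ≡ 1 (mod 2).
s = (0, 0, 1, 1)^T — this equals column 3 of H (binary 0011), so error is at position 3.
Correct: flip bit 3 of r = 101000100100111 to get c = 100000100100111.


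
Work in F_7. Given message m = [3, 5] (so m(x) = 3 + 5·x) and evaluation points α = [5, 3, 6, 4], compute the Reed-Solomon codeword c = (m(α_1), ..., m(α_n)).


c = [0, 4, 5, 2]

Message polynomial: m(x) = 3 + 5·x (mod 7).
For each evaluation point α_i, compute m(α_i) mod 7:
  α_1 = 5: Horner steps 5 → 0, so m(5) = 0.
  α_2 = 3: Horner steps 5 → 4, so m(3) = 4.
  α_3 = 6: Horner steps 5 → 5, so m(6) = 5.
  α_4 = 4: Horner steps 5 → 2, so m(4) = 2.
Codeword c = [0, 4, 5, 2] ∈ F_7^4.


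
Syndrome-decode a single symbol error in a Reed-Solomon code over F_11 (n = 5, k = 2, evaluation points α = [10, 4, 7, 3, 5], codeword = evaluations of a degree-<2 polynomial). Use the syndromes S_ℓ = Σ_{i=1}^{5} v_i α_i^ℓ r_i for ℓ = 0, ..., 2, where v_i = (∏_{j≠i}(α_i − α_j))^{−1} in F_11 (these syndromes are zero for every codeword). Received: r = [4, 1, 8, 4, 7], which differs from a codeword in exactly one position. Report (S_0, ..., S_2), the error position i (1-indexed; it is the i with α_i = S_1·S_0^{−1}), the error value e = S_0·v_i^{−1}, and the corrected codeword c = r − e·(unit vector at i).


S = (9, 5, 4), error at position 4, error magnitude e = 9, c = [4, 1, 8, 6, 7].

Step 1: column multipliers v_i = (∏_{j≠i}(α_i − α_j))^{−1} mod 11.
  i = 1 (α = 10): (10−4)(10−7)(10−3)(10−5) = 6·3·7·5 = 630 ≡ 3, so v_1 = 3^{−1} = 4 (mod 11).
  i = 2 (α = 4): (4−10)(4−7)(4−3)(4−5) = (−6)·(−3)·1·(−1) = −18 ≡ 4, so v_2 = 4^{−1} = 3 (mod 11).
  i = 3 (α = 7): (7−10)(7−4)(7−3)(7−5) = (−3)·3·4·2 = −72 ≡ 5, so v_3 = 5^{−1} = 9 (mod 11).
  i = 4 (α = 3): (3−10)(3−4)(3−7)(3−5) = (−7)·(−1)·(−4)·(−2) = 56 ≡ 1, so v_4 = 1^{−1} = 1 (mod 11).
  i = 5 (α = 5): (5−10)(5−4)(5−7)(5−3) = (−5)·1·(−2)·2 = 20 ≡ 9, so v_5 = 9^{−1} = 5 (mod 11).
  v = [4, 3, 9, 1, 5].
Step 2: syndromes of r = [4, 1, 8, 4, 7] (all sums mod 11).
  S_0 = Σ v_i r_i = 4·4 + 3·1 + 9·8 + 1·4 + 5·7 = 130 ≡ 9.
  S_1 = Σ v_i α_i r_i = 4·10·4 + 3·4·1 + 9·7·8 + 1·3·4 + 5·5·7 = 863 ≡ 5.
  α_i^2 mod 11 = [1, 5, 5, 9, 3].
  S_2 = Σ v_i α_i^2 r_i = 4·1·4 + 3·5·1 + 9·5·8 + 1·9·4 + 5·3·7 = 532 ≡ 4.
  S = (9, 5, 4) ≠ 0, so r is not a codeword (an error is present).
Step 3: locate the error. For a single error e at position i, S_ℓ = v_i·e·α_i^ℓ, so α_err = S_1/S_0.
  S_0^{−1} = 9^{−1} = 5 (mod 11), so α_err = 5·5 = 25 ≡ 3 = α_4. Error position i = 4.
  Consistency check: S_2/S_1 = 4·9 = 36 ≡ 3 = α_err ✓ (single-error assumption holds).
Step 4: error magnitude e = S_0/v_4 = S_0·∏_{j≠4}(α_4 − α_j) = 9·1 = 9 ≡ 9 (mod 11).
Step 5: correct position 4: c_4 = r_4 − e = 4 − 9 ≡ 6 (mod 11). Hence c = [4, 1, 8, 6, 7].
  Check: interpolating c through the α_i gives m(x) = 10 + 6·x (degree < 2) with m(α_i) = c_i for every i, so c is indeed a codeword.


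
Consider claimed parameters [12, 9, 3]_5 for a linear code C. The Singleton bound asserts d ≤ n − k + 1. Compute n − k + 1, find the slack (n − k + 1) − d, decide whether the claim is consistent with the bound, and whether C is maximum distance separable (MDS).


Singleton RHS = n − k + 1 = 4, slack = 1, bound satisfied, not MDS.

Singleton bound: d ≤ n − k + 1.
Here n = 12, k = 9, so n − k + 1 = 4.
Given d = 3, check d ≤ 4: YES.
Slack = (n − k + 1) − d = 1.
The code is NOT MDS (slack = 1 > 0).
Description: the claimed parameters are [12, 9, 3]_5; such a code would be non-MDS.


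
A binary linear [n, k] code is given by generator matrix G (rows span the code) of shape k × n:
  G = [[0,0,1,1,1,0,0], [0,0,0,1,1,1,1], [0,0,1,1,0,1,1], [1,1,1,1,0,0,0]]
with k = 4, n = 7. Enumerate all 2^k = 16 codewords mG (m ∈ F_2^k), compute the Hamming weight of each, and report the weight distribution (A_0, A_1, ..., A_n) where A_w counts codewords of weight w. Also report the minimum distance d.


Weight distribution: A_0 = 1, A_1 = 1, A_2 = 1, A_3 = 5, A_4 = 5, A_5 = 1, A_6 = 1, A_7 = 1. Minimum distance d = 1.

Enumerate all 2^4 = 16 messages m ∈ F_2^4.
For each, compute codeword c = mG in F_2^7, then tally its weight.
  m = 0000 → c = 0000000, weight = 0.
  m = 1000 → c = 0011100, weight = 3.
  m = 0100 → c = 0001111, weight = 4.
  m = 1100 → c = 0010011, weight = 3.
  m = 0010 → c = 0011011, weight = 4.
  m = 1010 → c = 0000111, weight = 3.
  m = 0110 → c = 0010100, weight = 2.
  m = 1110 → c = 0001000, weight = 1.
  m = 0001 → c = 1111000, weight = 4.
  m = 1001 → c = 1100100, weight = 3.
  m = 0101 → c = 1110111, weight = 6.
  m = 1101 → c = 1101011, weight = 5.
  m = 0011 → c = 1100011, weight = 4.
  m = 1011 → c = 1111111, weight = 7.
  m = 0111 → c = 1101100, weight = 4.
  m = 1111 → c = 1110000, weight = 3.
Tally weights:
  weight 0: 1 codewords.
  weight 1: 1 codewords.
  weight 2: 1 codewords.
  weight 3: 5 codewords.
  weight 4: 5 codewords.
  weight 5: 1 codewords.
  weight 6: 1 codewords.
  weight 7: 1 codewords.
Minimum distance d = smallest w > 0 with A_w > 0 = 1.
Sanity: Σ A_w = 16 = 2^4 = 16 ✓.


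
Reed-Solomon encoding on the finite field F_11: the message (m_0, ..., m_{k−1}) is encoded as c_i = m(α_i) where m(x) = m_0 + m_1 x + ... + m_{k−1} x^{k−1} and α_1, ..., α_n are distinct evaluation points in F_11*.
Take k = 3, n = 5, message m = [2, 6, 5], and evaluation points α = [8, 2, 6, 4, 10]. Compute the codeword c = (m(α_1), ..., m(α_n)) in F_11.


c = [7, 1, 9, 7, 1]

Message polynomial: m(x) = 2 + 6·x + 5·x^2 (mod 11).
For each evaluation point α_i, compute m(α_i) mod 11:
  α_1 = 8: Horner steps 5 → 2 → 7, so m(8) = 7.
  α_2 = 2: Horner steps 5 → 5 → 1, so m(2) = 1.
  α_3 = 6: Horner steps 5 → 3 → 9, so m(6) = 9.
  α_4 = 4: Horner steps 5 → 4 → 7, so m(4) = 7.
  α_5 = 10: Horner steps 5 → 1 → 1, so m(10) = 1.
Codeword c = [7, 1, 9, 7, 1] ∈ F_11^5.


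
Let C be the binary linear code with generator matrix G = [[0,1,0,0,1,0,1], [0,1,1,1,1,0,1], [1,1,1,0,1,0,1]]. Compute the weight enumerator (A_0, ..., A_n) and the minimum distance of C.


Weight distribution: A_0 = 1, A_2 = 3, A_3 = 1, A_5 = 3. Minimum distance d = 2.

Enumerate all 2^3 = 8 messages m ∈ F_2^3.
For each, compute codeword c = mG in F_2^7, then tally its weight.
  m = 000 → c = 0000000, weight = 0.
  m = 100 → c = 0100101, weight = 3.
  m = 010 → c = 0111101, weight = 5.
  m = 110 → c = 0011000, weight = 2.
  m = 001 → c = 1110101, weight = 5.
  m = 101 → c = 1010000, weight = 2.
  m = 011 → c = 1001000, weight = 2.
  m = 111 → c = 1101101, weight = 5.
Tally weights:
  weight 0: 1 codewords.
  weight 2: 3 codewords.
  weight 3: 1 codewords.
  weight 5: 3 codewords.
Minimum distance d = smallest w > 0 with A_w > 0 = 2.
Sanity: Σ A_w = 8 = 2^3 = 8 ✓.


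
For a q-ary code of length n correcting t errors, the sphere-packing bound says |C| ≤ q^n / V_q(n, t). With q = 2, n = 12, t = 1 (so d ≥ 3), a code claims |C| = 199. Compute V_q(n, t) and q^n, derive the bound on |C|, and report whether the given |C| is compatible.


V_q(n, t) = 13, q^n = 4096, Hamming bound = 315, |C| = 199 ≤ bound (satisfied).

Step 1: Compute V_q(n, t) = Σ_{j=0}^1 C(n, j) (q−1)^j.
  j = 0: C(12,0)·(1)^0 = 1·1 = 1.
  j = 1: C(12,1)·(1)^1 = 12·1 = 12.
  V_q(n, t) = 1 + 12 = 13.
Step 2: q^n = 2^12 = 4096.
Step 3: Hamming bound ⌊q^n / V_q(n,t)⌋ = ⌊4096/13⌋ = 315.
Step 4: Compare |C| = 199 to 315: satisfied.
The claimed |C| lies below the Hamming bound.


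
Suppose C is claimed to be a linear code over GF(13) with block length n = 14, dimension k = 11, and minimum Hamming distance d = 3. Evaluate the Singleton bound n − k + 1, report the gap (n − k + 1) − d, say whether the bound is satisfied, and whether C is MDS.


Singleton RHS = n − k + 1 = 4, slack = 1, bound satisfied, not MDS.

Singleton bound: d ≤ n − k + 1.
Here n = 14, k = 11, so n − k + 1 = 4.
Given d = 3, check d ≤ 4: YES.
Slack = (n − k + 1) − d = 1.
The code is NOT MDS (slack = 1 > 0).
Description: the claimed parameters are [14, 11, 3]_13; such a code would be non-MDS.


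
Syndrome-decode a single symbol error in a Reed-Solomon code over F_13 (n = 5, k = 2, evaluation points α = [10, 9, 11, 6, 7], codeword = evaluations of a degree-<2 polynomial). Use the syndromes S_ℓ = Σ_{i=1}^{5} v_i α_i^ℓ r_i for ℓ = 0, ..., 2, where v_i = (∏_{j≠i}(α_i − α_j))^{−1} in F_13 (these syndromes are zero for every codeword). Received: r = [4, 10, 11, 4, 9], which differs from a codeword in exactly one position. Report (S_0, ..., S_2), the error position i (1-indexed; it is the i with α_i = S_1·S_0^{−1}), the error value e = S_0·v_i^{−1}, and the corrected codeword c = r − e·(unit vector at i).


S = (10, 8, 9), error at position 4, error magnitude e = 2, c = [4, 10, 11, 2, 9].

Step 1: column multipliers v_i = (∏_{j≠i}(α_i − α_j))^{−1} mod 13.
  i = 1 (α = 10): (10−9)(10−11)(10−6)(10−7) = 1·(−1)·4·3 = −12 ≡ 1, so v_1 = 1^{−1} = 1 (mod 13).
  i = 2 (α = 9): (9−10)(9−11)(9−6)(9−7) = (−1)·(−2)·3·2 = 12 ≡ 12, so v_2 = 12^{−1} = 12 (mod 13).
  i = 3 (α = 11): (11−10)(11−9)(11−6)(11−7) = 1·2·5·4 = 40 ≡ 1, so v_3 = 1^{−1} = 1 (mod 13).
  i = 4 (α = 6): (6−10)(6−9)(6−11)(6−7) = (−4)·(−3)·(−5)·(−1) = 60 ≡ 8, so v_4 = 8^{−1} = 5 (mod 13).
  i = 5 (α = 7): (7−10)(7−9)(7−11)(7−6) = (−3)·(−2)·(−4)·1 = −24 ≡ 2, so v_5 = 2^{−1} = 7 (mod 13).
  v = [1, 12, 1, 5, 7].
Step 2: syndromes of r = [4, 10, 11, 4, 9] (all sums mod 13).
  S_0 = Σ v_i r_i = 1·4 + 12·10 + 1·11 + 5·4 + 7·9 = 218 ≡ 10.
  S_1 = Σ v_i α_i r_i = 1·10·4 + 12·9·10 + 1·11·11 + 5·6·4 + 7·7·9 = 1802 ≡ 8.
  α_i^2 mod 13 = [9, 3, 4, 10, 10].
  S_2 = Σ v_i α_i^2 r_i = 1·9·4 + 12·3·10 + 1·4·11 + 5·10·4 + 7·10·9 = 1270 ≡ 9.
  S = (10, 8, 9) ≠ 0, so r is not a codeword (an error is present).
Step 3: locate the error. For a single error e at position i, S_ℓ = v_i·e·α_i^ℓ, so α_err = S_1/S_0.
  S_0^{−1} = 10^{−1} = 4 (mod 13), so α_err = 8·4 = 32 ≡ 6 = α_4. Error position i = 4.
  Consistency check: S_2/S_1 = 9·5 = 45 ≡ 6 = α_err ✓ (single-error assumption holds).
Step 4: error magnitude e = S_0/v_4 = S_0·∏_{j≠4}(α_4 − α_j) = 10·8 = 80 ≡ 2 (mod 13).
Step 5: correct position 4: c_4 = r_4 − e = 4 − 2 ≡ 2 (mod 13). Hence c = [4, 10, 11, 2, 9].
  Check: interpolating c through the α_i gives m(x) = 12 + 7·x (degree < 2) with m(α_i) = c_i for every i, so c is indeed a codeword.


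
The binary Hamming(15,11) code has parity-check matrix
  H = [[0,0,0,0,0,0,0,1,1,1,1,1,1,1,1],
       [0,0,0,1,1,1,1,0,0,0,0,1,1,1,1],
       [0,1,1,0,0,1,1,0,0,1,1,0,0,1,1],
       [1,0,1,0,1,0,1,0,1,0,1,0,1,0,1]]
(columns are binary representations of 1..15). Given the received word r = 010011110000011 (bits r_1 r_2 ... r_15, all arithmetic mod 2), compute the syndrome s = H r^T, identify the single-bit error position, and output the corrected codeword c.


s = (1, 1, 1, 1)^T, error position = 15, corrected codeword c = 010011110000010

Compute s = H r^T mod 2 one row at a time:
  s_1 = 1 + 0 + 0 + 0 + 0 + 0 + 1 + 1 = 3 ≡ 1 (mod 2).
  s_2 = 0 + 1 + 1 + 1 + 0 + 0 + 1 + 1 = 5 ≡ 1 (mod 2).
  s_3 = 1 + 0 + 1 + 1 + 0 + 0 + 1 + 1 = 5 ≡ 1 (mod 2).
  s_4 = 0 + 0 + 1 + 1 + 0 + 0 + 0 + 1 = 3 ≡ 1 (mod 2).
s = (1, 1, 1, 1)^T — this equals column 15 of H (binary 1111), so error is at position 15.
Correct: flip bit 15 of r = 010011110000011 to get c = 010011110000010.


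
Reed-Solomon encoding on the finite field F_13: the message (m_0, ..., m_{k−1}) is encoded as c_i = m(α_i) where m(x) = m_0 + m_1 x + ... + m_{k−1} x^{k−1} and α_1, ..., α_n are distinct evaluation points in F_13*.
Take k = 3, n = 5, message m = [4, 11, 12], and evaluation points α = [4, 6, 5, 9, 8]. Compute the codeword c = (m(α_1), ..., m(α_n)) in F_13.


c = [6, 8, 8, 9, 2]

Message polynomial: m(x) = 4 + 11·x + 12·x^2 (mod 13).
For each evaluation point α_i, compute m(α_i) mod 13:
  α_1 = 4: Horner steps 12 → 7 → 6, so m(4) = 6.
  α_2 = 6: Horner steps 12 → 5 → 8, so m(6) = 8.
  α_3 = 5: Horner steps 12 → 6 → 8, so m(5) = 8.
  α_4 = 9: Horner steps 12 → 2 → 9, so m(9) = 9.
  α_5 = 8: Horner steps 12 → 3 → 2, so m(8) = 2.
Codeword c = [6, 8, 8, 9, 2] ∈ F_13^5.


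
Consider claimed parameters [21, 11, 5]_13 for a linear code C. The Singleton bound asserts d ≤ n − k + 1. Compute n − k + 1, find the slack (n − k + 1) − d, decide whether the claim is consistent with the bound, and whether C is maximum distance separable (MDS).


Singleton RHS = n − k + 1 = 11, slack = 6, bound satisfied, not MDS.

Singleton bound: d ≤ n − k + 1.
Here n = 21, k = 11, so n − k + 1 = 11.
Given d = 5, check d ≤ 11: YES.
Slack = (n − k + 1) − d = 6.
The code is NOT MDS (slack = 6 > 0).
Description: the claimed parameters are [21, 11, 5]_13; such a code would be non-MDS.


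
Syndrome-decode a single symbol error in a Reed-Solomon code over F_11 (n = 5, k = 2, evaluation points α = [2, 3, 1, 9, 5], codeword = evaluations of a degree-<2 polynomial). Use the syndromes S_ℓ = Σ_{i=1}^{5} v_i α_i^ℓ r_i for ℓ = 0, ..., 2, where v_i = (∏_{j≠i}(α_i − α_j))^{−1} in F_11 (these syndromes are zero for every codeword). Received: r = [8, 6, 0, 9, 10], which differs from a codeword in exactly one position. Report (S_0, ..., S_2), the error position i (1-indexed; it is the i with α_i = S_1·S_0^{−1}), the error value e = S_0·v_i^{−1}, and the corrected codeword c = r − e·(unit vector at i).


S = (6, 7, 10), error at position 2, error magnitude e = 1, c = [8, 5, 0, 9, 10].

Step 1: column multipliers v_i = (∏_{j≠i}(α_i − α_j))^{−1} mod 11.
  i = 1 (α = 2): (2−3)(2−1)(2−9)(2−5) = (−1)·1·(−7)·(−3) = −21 ≡ 1, so v_1 = 1^{−1} = 1 (mod 11).
  i = 2 (α = 3): (3−2)(3−1)(3−9)(3−5) = 1·2·(−6)·(−2) = 24 ≡ 2, so v_2 = 2^{−1} = 6 (mod 11).
  i = 3 (α = 1): (1−2)(1−3)(1−9)(1−5) = (−1)·(−2)·(−8)·(−4) = 64 ≡ 9, so v_3 = 9^{−1} = 5 (mod 11).
  i = 4 (α = 9): (9−2)(9−3)(9−1)(9−5) = 7·6·8·4 = 1344 ≡ 2, so v_4 = 2^{−1} = 6 (mod 11).
  i = 5 (α = 5): (5−2)(5−3)(5−1)(5−9) = 3·2·4·(−4) = −96 ≡ 3, so v_5 = 3^{−1} = 4 (mod 11).
  v = [1, 6, 5, 6, 4].
Step 2: syndromes of r = [8, 6, 0, 9, 10] (all sums mod 11).
  S_0 = Σ v_i r_i = 1·8 + 6·6 + 5·0 + 6·9 + 4·10 = 138 ≡ 6.
  S_1 = Σ v_i α_i r_i = 1·2·8 + 6·3·6 + 5·1·0 + 6·9·9 + 4·5·10 = 810 ≡ 7.
  α_i^2 mod 11 = [4, 9, 1, 4, 3].
  S_2 = Σ v_i α_i^2 r_i = 1·4·8 + 6·9·6 + 5·1·0 + 6·4·9 + 4·3·10 = 692 ≡ 10.
  S = (6, 7, 10) ≠ 0, so r is not a codeword (an error is present).
Step 3: locate the error. For a single error e at position i, S_ℓ = v_i·e·α_i^ℓ, so α_err = S_1/S_0.
  S_0^{−1} = 6^{−1} = 2 (mod 11), so α_err = 7·2 = 14 ≡ 3 = α_2. Error position i = 2.
  Consistency check: S_2/S_1 = 10·8 = 80 ≡ 3 = α_err ✓ (single-error assumption holds).
Step 4: error magnitude e = S_0/v_2 = S_0·∏_{j≠2}(α_2 − α_j) = 6·2 = 12 ≡ 1 (mod 11).
Step 5: correct position 2: c_2 = r_2 − e = 6 − 1 ≡ 5 (mod 11). Hence c = [8, 5, 0, 9, 10].
  Check: interpolating c through the α_i gives m(x) = 3 + 8·x (degree < 2) with m(α_i) = c_i for every i, so c is indeed a codeword.


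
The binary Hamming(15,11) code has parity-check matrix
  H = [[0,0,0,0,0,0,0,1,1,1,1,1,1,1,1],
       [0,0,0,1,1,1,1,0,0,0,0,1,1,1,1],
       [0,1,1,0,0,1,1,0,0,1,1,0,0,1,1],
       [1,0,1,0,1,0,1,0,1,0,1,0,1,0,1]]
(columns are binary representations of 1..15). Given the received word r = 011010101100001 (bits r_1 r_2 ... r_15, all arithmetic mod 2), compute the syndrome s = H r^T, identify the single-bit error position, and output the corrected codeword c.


s = (1, 1, 1, 1)^T, error position = 15, corrected codeword c = 011010101100000

Compute s = H r^T mod 2 one row at a time:
  s_1 = 0 + 1 + 1 + 0 + 0 + 0 + 0 + 1 = 3 ≡ 1 (mod 2).
  s_2 = 0 + 1 + 0 + 1 + 0 + 0 + 0 + 1 = 3 ≡ 1 (mod 2).
  s_3 = 1 + 1 + 0 + 1 + 1 + 0 + 0 + 1 = 5 ≡ 1 (mod 2).
  s_4 = 0 + 1 + 1 + 1 + 1 + 0 + 0 + 1 = 5 ≡ 1 (mod 2).
s = (1, 1, 1, 1)^T — this equals column 15 of H (binary 1111), so error is at position 15.
Correct: flip bit 15 of r = 011010101100001 to get c = 011010101100000.


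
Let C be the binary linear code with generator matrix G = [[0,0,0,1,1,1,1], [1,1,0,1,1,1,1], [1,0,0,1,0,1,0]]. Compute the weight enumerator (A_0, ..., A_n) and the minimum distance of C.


Weight distribution: A_0 = 1, A_2 = 1, A_3 = 4, A_4 = 1, A_6 = 1. Minimum distance d = 2.

Enumerate all 2^3 = 8 messages m ∈ F_2^3.
For each, compute codeword c = mG in F_2^7, then tally its weight.
  m = 000 → c = 0000000, weight = 0.
  m = 100 → c = 0001111, weight = 4.
  m = 010 → c = 1101111, weight = 6.
  m = 110 → c = 1100000, weight = 2.
  m = 001 → c = 1001010, weight = 3.
  m = 101 → c = 1000101, weight = 3.
  m = 011 → c = 0100101, weight = 3.
  m = 111 → c = 0101010, weight = 3.
Tally weights:
  weight 0: 1 codewords.
  weight 2: 1 codewords.
  weight 3: 4 codewords.
  weight 4: 1 codewords.
  weight 6: 1 codewords.
Minimum distance d = smallest w > 0 with A_w > 0 = 2.
Sanity: Σ A_w = 8 = 2^3 = 8 ✓.


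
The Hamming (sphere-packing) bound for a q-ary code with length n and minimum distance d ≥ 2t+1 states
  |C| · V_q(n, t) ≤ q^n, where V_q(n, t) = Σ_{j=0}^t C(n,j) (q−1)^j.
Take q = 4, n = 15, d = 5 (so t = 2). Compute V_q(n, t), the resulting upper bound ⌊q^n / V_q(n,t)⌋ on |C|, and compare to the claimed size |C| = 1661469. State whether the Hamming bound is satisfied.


V_q(n, t) = 991, q^n = 1073741824, Hamming bound = 1083493, |C| = 1661469 > bound (violated).

Step 1: Compute V_q(n, t) = Σ_{j=0}^2 C(n, j) (q−1)^j.
  j = 0: C(15,0)·(3)^0 = 1·1 = 1.
  j = 1: C(15,1)·(3)^1 = 15·3 = 45.
  j = 2: C(15,2)·(3)^2 = 105·9 = 945.
  V_q(n, t) = 1 + 45 + 945 = 991.
Step 2: q^n = 4^15 = 1073741824.
Step 3: Hamming bound ⌊q^n / V_q(n,t)⌋ = ⌊1073741824/991⌋ = 1083493.
Step 4: Compare |C| = 1661469 to 1083493: violated.
The claimed |C| lies above the Hamming bound, so no 4-ary code of length 15 with d ≥ 5 can have 1661469 codewords.


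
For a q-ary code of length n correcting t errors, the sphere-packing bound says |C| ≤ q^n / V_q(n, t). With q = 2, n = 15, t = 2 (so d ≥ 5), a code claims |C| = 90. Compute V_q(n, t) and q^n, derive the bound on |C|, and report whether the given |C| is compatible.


V_q(n, t) = 121, q^n = 32768, Hamming bound = 270, |C| = 90 ≤ bound (satisfied).

Step 1: Compute V_q(n, t) = Σ_{j=0}^2 C(n, j) (q−1)^j.
  j = 0: C(15,0)·(1)^0 = 1·1 = 1.
  j = 1: C(15,1)·(1)^1 = 15·1 = 15.
  j = 2: C(15,2)·(1)^2 = 105·1 = 105.
  V_q(n, t) = 1 + 15 + 105 = 121.
Step 2: q^n = 2^15 = 32768.
Step 3: Hamming bound ⌊q^n / V_q(n,t)⌋ = ⌊32768/121⌋ = 270.
Step 4: Compare |C| = 90 to 270: satisfied.
The claimed |C| lies below the Hamming bound.


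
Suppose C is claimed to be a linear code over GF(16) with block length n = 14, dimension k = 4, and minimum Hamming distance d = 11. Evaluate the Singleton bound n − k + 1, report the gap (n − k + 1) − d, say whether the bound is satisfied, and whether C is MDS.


Singleton RHS = n − k + 1 = 11, slack = 0, bound satisfied, MDS.

Singleton bound: d ≤ n − k + 1.
Here n = 14, k = 4, so n − k + 1 = 11.
Given d = 11, check d ≤ 11: YES.
Slack = (n − k + 1) − d = 0.
The code is MDS (slack = 0).
Description: the claimed parameters are [14, 4, 11]_16; such a code would be MDS (meets Singleton bound).


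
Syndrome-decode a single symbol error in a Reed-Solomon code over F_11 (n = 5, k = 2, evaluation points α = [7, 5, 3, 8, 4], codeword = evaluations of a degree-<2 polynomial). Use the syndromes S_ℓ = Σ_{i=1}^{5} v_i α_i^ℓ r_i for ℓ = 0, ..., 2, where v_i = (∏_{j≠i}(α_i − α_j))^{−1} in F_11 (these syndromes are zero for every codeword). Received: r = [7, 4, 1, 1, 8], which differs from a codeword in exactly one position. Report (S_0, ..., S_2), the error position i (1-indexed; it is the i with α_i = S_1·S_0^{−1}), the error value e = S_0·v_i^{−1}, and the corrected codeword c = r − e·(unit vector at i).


S = (4, 10, 3), error at position 4, error magnitude e = 9, c = [7, 4, 1, 3, 8].

Step 1: column multipliers v_i = (∏_{j≠i}(α_i − α_j))^{−1} mod 11.
  i = 1 (α = 7): (7−5)(7−3)(7−8)(7−4) = 2·4·(−1)·3 = −24 ≡ 9, so v_1 = 9^{−1} = 5 (mod 11).
  i = 2 (α = 5): (5−7)(5−3)(5−8)(5−4) = (−2)·2·(−3)·1 = 12 ≡ 1, so v_2 = 1^{−1} = 1 (mod 11).
  i = 3 (α = 3): (3−7)(3−5)(3−8)(3−4) = (−4)·(−2)·(−5)·(−1) = 40 ≡ 7, so v_3 = 7^{−1} = 8 (mod 11).
  i = 4 (α = 8): (8−7)(8−5)(8−3)(8−4) = 1·3·5·4 = 60 ≡ 5, so v_4 = 5^{−1} = 9 (mod 11).
  i = 5 (α = 4): (4−7)(4−5)(4−3)(4−8) = (−3)·(−1)·1·(−4) = −12 ≡ 10, so v_5 = 10^{−1} = 10 (mod 11).
  v = [5, 1, 8, 9, 10].
Step 2: syndromes of r = [7, 4, 1, 1, 8] (all sums mod 11).
  S_0 = Σ v_i r_i = 5·7 + 1·4 + 8·1 + 9·1 + 10·8 = 136 ≡ 4.
  S_1 = Σ v_i α_i r_i = 5·7·7 + 1·5·4 + 8·3·1 + 9·8·1 + 10·4·8 = 681 ≡ 10.
  α_i^2 mod 11 = [5, 3, 9, 9, 5].
  S_2 = Σ v_i α_i^2 r_i = 5·5·7 + 1·3·4 + 8·9·1 + 9·9·1 + 10·5·8 = 740 ≡ 3.
  S = (4, 10, 3) ≠ 0, so r is not a codeword (an error is present).
Step 3: locate the error. For a single error e at position i, S_ℓ = v_i·e·α_i^ℓ, so α_err = S_1/S_0.
  S_0^{−1} = 4^{−1} = 3 (mod 11), so α_err = 10·3 = 30 ≡ 8 = α_4. Error position i = 4.
  Consistency check: S_2/S_1 = 3·10 = 30 ≡ 8 = α_err ✓ (single-error assumption holds).
Step 4: error magnitude e = S_0/v_4 = S_0·∏_{j≠4}(α_4 − α_j) = 4·5 = 20 ≡ 9 (mod 11).
Step 5: correct position 4: c_4 = r_4 − e = 1 − 9 ≡ 3 (mod 11). Hence c = [7, 4, 1, 3, 8].
  Check: interpolating c through the α_i gives m(x) = 2 + 7·x (degree < 2) with m(α_i) = c_i for every i, so c is indeed a codeword.


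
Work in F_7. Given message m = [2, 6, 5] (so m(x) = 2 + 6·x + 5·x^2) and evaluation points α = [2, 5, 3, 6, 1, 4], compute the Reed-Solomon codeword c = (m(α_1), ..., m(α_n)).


c = [6, 3, 2, 1, 6, 1]

Message polynomial: m(x) = 2 + 6·x + 5·x^2 (mod 7).
For each evaluation point α_i, compute m(α_i) mod 7:
  α_1 = 2: Horner steps 5 → 2 → 6, so m(2) = 6.
  α_2 = 5: Horner steps 5 → 3 → 3, so m(5) = 3.
  α_3 = 3: Horner steps 5 → 0 → 2, so m(3) = 2.
  α_4 = 6: Horner steps 5 → 1 → 1, so m(6) = 1.
  α_5 = 1: Horner steps 5 → 4 → 6, so m(1) = 6.
  α_6 = 4: Horner steps 5 → 5 → 1, so m(4) = 1.
Codeword c = [6, 3, 2, 1, 6, 1] ∈ F_7^6.


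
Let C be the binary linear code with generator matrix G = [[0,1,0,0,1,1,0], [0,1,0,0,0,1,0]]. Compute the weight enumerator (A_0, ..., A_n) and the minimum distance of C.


Weight distribution: A_0 = 1, A_1 = 1, A_2 = 1, A_3 = 1. Minimum distance d = 1.

Enumerate all 2^2 = 4 messages m ∈ F_2^2.
For each, compute codeword c = mG in F_2^7, then tally its weight.
  m = 00 → c = 0000000, weight = 0.
  m = 10 → c = 0100110, weight = 3.
  m = 01 → c = 0100010, weight = 2.
  m = 11 → c = 0000100, weight = 1.
Tally weights:
  weight 0: 1 codewords.
  weight 1: 1 codewords.
  weight 2: 1 codewords.
  weight 3: 1 codewords.
Minimum distance d = smallest w > 0 with A_w > 0 = 1.
Sanity: Σ A_w = 4 = 2^2 = 4 ✓.


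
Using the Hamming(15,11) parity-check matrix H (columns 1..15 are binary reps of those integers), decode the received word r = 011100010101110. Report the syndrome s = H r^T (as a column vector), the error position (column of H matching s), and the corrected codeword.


s = (1, 0, 0, 0)^T, error position = 8, corrected codeword c = 011100000101110

Compute s = H r^T mod 2 one row at a time:
  s_1 = 1 + 0 + 1 + 0 + 1 + 1 + 1 + 0 = 5 ≡ 1 (mod 2).
  s_2 = 1 + 0 + 0 + 0 + 1 + 1 + 1 + 0 = 4 ≡ 0 (mod 2).
  s_3 = 1 + 1 + 0 + 0 + 1 + 0 + 1 + 0 = 4 ≡ 0 (mod 2).
  s_4 = 0 + 1 + 0 + 0 + 0 + 0 + 1 + 0 = 2 ≡ 0 (mod 2).
s = (1, 0, 0, 0)^T — this equals column 8 of H (binary 1000), so error is at position 8.
Correct: flip bit 8 of r = 011100010101110 to get c = 011100000101110.


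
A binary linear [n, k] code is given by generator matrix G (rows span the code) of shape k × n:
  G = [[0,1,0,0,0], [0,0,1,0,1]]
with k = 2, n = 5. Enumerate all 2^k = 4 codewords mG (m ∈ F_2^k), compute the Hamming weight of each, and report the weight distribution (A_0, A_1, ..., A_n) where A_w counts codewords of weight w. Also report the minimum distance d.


Weight distribution: A_0 = 1, A_1 = 1, A_2 = 1, A_3 = 1. Minimum distance d = 1.

Enumerate all 2^2 = 4 messages m ∈ F_2^2.
For each, compute codeword c = mG in F_2^5, then tally its weight.
  m = 00 → c = 00000, weight = 0.
  m = 10 → c = 01000, weight = 1.
  m = 01 → c = 00101, weight = 2.
  m = 11 → c = 01101, weight = 3.
Tally weights:
  weight 0: 1 codewords.
  weight 1: 1 codewords.
  weight 2: 1 codewords.
  weight 3: 1 codewords.
Minimum distance d = smallest w > 0 with A_w > 0 = 1.
Sanity: Σ A_w = 4 = 2^2 = 4 ✓.


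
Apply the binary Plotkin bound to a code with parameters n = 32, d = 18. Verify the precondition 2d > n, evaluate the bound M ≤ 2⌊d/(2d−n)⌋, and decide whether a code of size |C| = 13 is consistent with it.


Plotkin bound M ≤ 8; given |C| = 13 > bound (violated).

Check applicability: 2d = 36, n = 32.
2d − n = 4 > 0, so Plotkin applies.
Compute d/(2d−n) = 18/4 ≈ 4.5000.
⌊d/(2d−n)⌋ = 4.
Plotkin bound: M ≤ 2·4 = 8.
Given |C| = 13, check: VIOLATED.
This |C| is above the Plotkin bound, so no binary code with n = 32, d = 18 and 13 codewords exists.


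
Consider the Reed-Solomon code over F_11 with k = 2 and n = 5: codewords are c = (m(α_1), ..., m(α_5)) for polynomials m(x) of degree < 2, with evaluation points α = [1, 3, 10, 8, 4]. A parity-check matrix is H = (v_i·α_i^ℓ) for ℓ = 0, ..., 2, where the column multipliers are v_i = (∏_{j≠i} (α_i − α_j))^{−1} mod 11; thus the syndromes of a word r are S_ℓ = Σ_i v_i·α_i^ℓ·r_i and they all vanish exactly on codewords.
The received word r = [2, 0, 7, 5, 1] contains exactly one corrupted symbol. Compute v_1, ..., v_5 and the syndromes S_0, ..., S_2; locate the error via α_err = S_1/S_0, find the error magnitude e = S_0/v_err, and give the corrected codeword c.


S = (1, 1, 1), error at position 1, error magnitude e = 4, c = [9, 0, 7, 5, 1].

Step 1: column multipliers v_i = (∏_{j≠i}(α_i − α_j))^{−1} mod 11.
  i = 1 (α = 1): (1−3)(1−10)(1−8)(1−4) = (−2)·(−9)·(−7)·(−3) = 378 ≡ 4, so v_1 = 4^{−1} = 3 (mod 11).
  i = 2 (α = 3): (3−1)(3−10)(3−8)(3−4) = 2·(−7)·(−5)·(−1) = −70 ≡ 7, so v_2 = 7^{−1} = 8 (mod 11).
  i = 3 (α = 10): (10−1)(10−3)(10−8)(10−4) = 9·7·2·6 = 756 ≡ 8, so v_3 = 8^{−1} = 7 (mod 11).
  i = 4 (α = 8): (8−1)(8−3)(8−10)(8−4) = 7·5·(−2)·4 = −280 ≡ 6, so v_4 = 6^{−1} = 2 (mod 11).
  i = 5 (α = 4): (4−1)(4−3)(4−10)(4−8) = 3·1·(−6)·(−4) = 72 ≡ 6, so v_5 = 6^{−1} = 2 (mod 11).
  v = [3, 8, 7, 2, 2].
Step 2: syndromes of r = [2, 0, 7, 5, 1] (all sums mod 11).
  S_0 = Σ v_i r_i = 3·2 + 8·0 + 7·7 + 2·5 + 2·1 = 67 ≡ 1.
  S_1 = Σ v_i α_i r_i = 3·1·2 + 8·3·0 + 7·10·7 + 2·8·5 + 2·4·1 = 584 ≡ 1.
  α_i^2 mod 11 = [1, 9, 1, 9, 5].
  S_2 = Σ v_i α_i^2 r_i = 3·1·2 + 8·9·0 + 7·1·7 + 2·9·5 + 2·5·1 = 155 ≡ 1.
  S = (1, 1, 1) ≠ 0, so r is not a codeword (an error is present).
Step 3: locate the error. For a single error e at position i, S_ℓ = v_i·e·α_i^ℓ, so α_err = S_1/S_0.
  S_0^{−1} = 1^{−1} = 1 (mod 11), so α_err = 1·1 = 1 ≡ 1 = α_1. Error position i = 1.
  Consistency check: S_2/S_1 = 1·1 = 1 ≡ 1 = α_err ✓ (single-error assumption holds).
Step 4: error magnitude e = S_0/v_1 = S_0·∏_{j≠1}(α_1 − α_j) = 1·4 = 4 ≡ 4 (mod 11).
Step 5: correct position 1: c_1 = r_1 − e = 2 − 4 ≡ 9 (mod 11). Hence c = [9, 0, 7, 5, 1].
  Check: interpolating c through the α_i gives m(x) = 8 + 1·x (degree < 2) with m(α_i) = c_i for every i, so c is indeed a codeword.


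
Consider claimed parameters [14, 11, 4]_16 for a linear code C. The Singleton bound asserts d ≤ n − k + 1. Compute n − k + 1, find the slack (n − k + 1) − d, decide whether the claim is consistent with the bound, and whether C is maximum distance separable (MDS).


Singleton RHS = n − k + 1 = 4, slack = 0, bound satisfied, MDS.

Singleton bound: d ≤ n − k + 1.
Here n = 14, k = 11, so n − k + 1 = 4.
Given d = 4, check d ≤ 4: YES.
Slack = (n − k + 1) − d = 0.
The code is MDS (slack = 0).
Description: the claimed parameters are [14, 11, 4]_16; such a code would be MDS (meets Singleton bound).


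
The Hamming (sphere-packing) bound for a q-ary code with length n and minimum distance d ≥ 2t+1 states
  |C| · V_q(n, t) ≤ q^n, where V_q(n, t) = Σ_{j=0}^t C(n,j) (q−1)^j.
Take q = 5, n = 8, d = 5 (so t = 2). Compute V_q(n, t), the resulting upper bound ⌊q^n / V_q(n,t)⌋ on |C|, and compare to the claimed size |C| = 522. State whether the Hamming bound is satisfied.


V_q(n, t) = 481, q^n = 390625, Hamming bound = 812, |C| = 522 ≤ bound (satisfied).

Step 1: Compute V_q(n, t) = Σ_{j=0}^2 C(n, j) (q−1)^j.
  j = 0: C(8,0)·(4)^0 = 1·1 = 1.
  j = 1: C(8,1)·(4)^1 = 8·4 = 32.
  j = 2: C(8,2)·(4)^2 = 28·16 = 448.
  V_q(n, t) = 1 + 32 + 448 = 481.
Step 2: q^n = 5^8 = 390625.
Step 3: Hamming bound ⌊q^n / V_q(n,t)⌋ = ⌊390625/481⌋ = 812.
Step 4: Compare |C| = 522 to 812: satisfied.
The claimed |C| lies below the Hamming bound.


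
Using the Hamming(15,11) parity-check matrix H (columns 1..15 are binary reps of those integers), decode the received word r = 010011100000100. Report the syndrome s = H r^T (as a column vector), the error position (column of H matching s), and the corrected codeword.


s = (1, 0, 1, 1)^T, error position = 11, corrected codeword c = 010011100010100

Compute s = H r^T mod 2 one row at a time:
  s_1 = 0 + 0 + 0 + 0 + 0 + 1 + 0 + 0 = 1 ≡ 1 (mod 2).
  s_2 = 0 + 1 + 1 + 1 + 0 + 1 + 0 + 0 = 4 ≡ 0 (mod 2).
  s_3 = 1 + 0 + 1 + 1 + 0 + 0 + 0 + 0 = 3 ≡ 1 (mod 2).
  s_4 = 0 + 0 + 1 + 1 + 0 + 0 + 1 + 0 = 3 ≡ 1 (mod 2).
s = (1, 0, 1, 1)^T — this equals column 11 of H (binary 1011), so error is at position 11.
Correct: flip bit 11 of r = 010011100000100 to get c = 010011100010100.


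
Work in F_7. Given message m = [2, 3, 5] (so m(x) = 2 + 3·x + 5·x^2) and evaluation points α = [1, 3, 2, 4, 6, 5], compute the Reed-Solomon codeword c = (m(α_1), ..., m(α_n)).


c = [3, 0, 0, 3, 4, 2]

Message polynomial: m(x) = 2 + 3·x + 5·x^2 (mod 7).
For each evaluation point α_i, compute m(α_i) mod 7:
  α_1 = 1: Horner steps 5 → 1 → 3, so m(1) = 3.
  α_2 = 3: Horner steps 5 → 4 → 0, so m(3) = 0.
  α_3 = 2: Horner steps 5 → 6 → 0, so m(2) = 0.
  α_4 = 4: Horner steps 5 → 2 → 3, so m(4) = 3.
  α_5 = 6: Horner steps 5 → 5 → 4, so m(6) = 4.
  α_6 = 5: Horner steps 5 → 0 → 2, so m(5) = 2.
Codeword c = [3, 0, 0, 3, 4, 2] ∈ F_7^6.


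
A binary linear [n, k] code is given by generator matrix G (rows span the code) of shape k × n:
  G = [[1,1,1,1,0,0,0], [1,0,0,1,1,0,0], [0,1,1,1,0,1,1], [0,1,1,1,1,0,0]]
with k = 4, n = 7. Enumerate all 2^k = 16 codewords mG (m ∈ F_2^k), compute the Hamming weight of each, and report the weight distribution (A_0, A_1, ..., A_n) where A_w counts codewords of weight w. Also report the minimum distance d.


Weight distribution: A_0 = 1, A_1 = 1, A_2 = 1, A_3 = 5, A_4 = 5, A_5 = 1, A_6 = 1, A_7 = 1. Minimum distance d = 1.

Enumerate all 2^4 = 16 messages m ∈ F_2^4.
For each, compute codeword c = mG in F_2^7, then tally its weight.
  m = 0000 → c = 0000000, weight = 0.
  m = 1000 → c = 1111000, weight = 4.
  m = 0100 → c = 1001100, weight = 3.
  m = 1100 → c = 0110100, weight = 3.
  m = 0010 → c = 0111011, weight = 5.
  m = 1010 → c = 1000011, weight = 3.
  m = 0110 → c = 1110111, weight = 6.
  m = 1110 → c = 0001111, weight = 4.
  m = 0001 → c = 0111100, weight = 4.
  m = 1001 → c = 1000100, weight = 2.
  m = 0101 → c = 1110000, weight = 3.
  m = 1101 → c = 0001000, weight = 1.
  m = 0011 → c = 0000111, weight = 3.
  m = 1011 → c = 1111111, weight = 7.
  m = 0111 → c = 1001011, weight = 4.
  m = 1111 → c = 0110011, weight = 4.
Tally weights:
  weight 0: 1 codewords.
  weight 1: 1 codewords.
  weight 2: 1 codewords.
  weight 3: 5 codewords.
  weight 4: 5 codewords.
  weight 5: 1 codewords.
  weight 6: 1 codewords.
  weight 7: 1 codewords.
Minimum distance d = smallest w > 0 with A_w > 0 = 1.
Sanity: Σ A_w = 16 = 2^4 = 16 ✓.


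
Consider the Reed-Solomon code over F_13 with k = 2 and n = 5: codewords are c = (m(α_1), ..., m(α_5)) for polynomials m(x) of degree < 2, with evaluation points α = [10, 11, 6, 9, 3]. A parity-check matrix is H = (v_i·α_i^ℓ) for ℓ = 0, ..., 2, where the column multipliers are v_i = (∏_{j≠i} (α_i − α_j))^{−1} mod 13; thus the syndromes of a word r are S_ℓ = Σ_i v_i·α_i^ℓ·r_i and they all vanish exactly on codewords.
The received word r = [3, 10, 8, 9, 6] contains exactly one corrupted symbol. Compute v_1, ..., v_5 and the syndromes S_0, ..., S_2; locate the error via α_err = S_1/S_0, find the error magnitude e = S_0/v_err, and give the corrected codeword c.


S = (10, 8, 9), error at position 3, error magnitude e = 7, c = [3, 10, 1, 9, 6].

Step 1: column multipliers v_i = (∏_{j≠i}(α_i − α_j))^{−1} mod 13.
  i = 1 (α = 10): (10−11)(10−6)(10−9)(10−3) = (−1)·4·1·7 = −28 ≡ 11, so v_1 = 11^{−1} = 6 (mod 13).
  i = 2 (α = 11): (11−10)(11−6)(11−9)(11−3) = 1·5·2·8 = 80 ≡ 2, so v_2 = 2^{−1} = 7 (mod 13).
  i = 3 (α = 6): (6−10)(6−11)(6−9)(6−3) = (−4)·(−5)·(−3)·3 = −180 ≡ 2, so v_3 = 2^{−1} = 7 (mod 13).
  i = 4 (α = 9): (9−10)(9−11)(9−6)(9−3) = (−1)·(−2)·3·6 = 36 ≡ 10, so v_4 = 10^{−1} = 4 (mod 13).
  i = 5 (α = 3): (3−10)(3−11)(3−6)(3−9) = (−7)·(−8)·(−3)·(−6) = 1008 ≡ 7, so v_5 = 7^{−1} = 2 (mod 13).
  v = [6, 7, 7, 4, 2].
Step 2: syndromes of r = [3, 10, 8, 9, 6] (all sums mod 13).
  S_0 = Σ v_i r_i = 6·3 + 7·10 + 7·8 + 4·9 + 2·6 = 192 ≡ 10.
  S_1 = Σ v_i α_i r_i = 6·10·3 + 7·11·10 + 7·6·8 + 4·9·9 + 2·3·6 = 1646 ≡ 8.
  α_i^2 mod 13 = [9, 4, 10, 3, 9].
  S_2 = Σ v_i α_i^2 r_i = 6·9·3 + 7·4·10 + 7·10·8 + 4·3·9 + 2·9·6 = 1218 ≡ 9.
  S = (10, 8, 9) ≠ 0, so r is not a codeword (an error is present).
Step 3: locate the error. For a single error e at position i, S_ℓ = v_i·e·α_i^ℓ, so α_err = S_1/S_0.
  S_0^{−1} = 10^{−1} = 4 (mod 13), so α_err = 8·4 = 32 ≡ 6 = α_3. Error position i = 3.
  Consistency check: S_2/S_1 = 9·5 = 45 ≡ 6 = α_err ✓ (single-error assumption holds).
Step 4: error magnitude e = S_0/v_3 = S_0·∏_{j≠3}(α_3 − α_j) = 10·2 = 20 ≡ 7 (mod 13).
Step 5: correct position 3: c_3 = r_3 − e = 8 − 7 ≡ 1 (mod 13). Hence c = [3, 10, 1, 9, 6].
  Check: interpolating c through the α_i gives m(x) = 11 + 7·x (degree < 2) with m(α_i) = c_i for every i, so c is indeed a codeword.


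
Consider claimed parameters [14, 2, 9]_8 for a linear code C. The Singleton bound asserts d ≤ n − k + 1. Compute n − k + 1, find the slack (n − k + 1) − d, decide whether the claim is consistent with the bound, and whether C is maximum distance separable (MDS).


Singleton RHS = n − k + 1 = 13, slack = 4, bound satisfied, not MDS.

Singleton bound: d ≤ n − k + 1.
Here n = 14, k = 2, so n − k + 1 = 13.
Given d = 9, check d ≤ 13: YES.
Slack = (n − k + 1) − d = 4.
The code is NOT MDS (slack = 4 > 0).
Description: the claimed parameters are [14, 2, 9]_8; such a code would be non-MDS.


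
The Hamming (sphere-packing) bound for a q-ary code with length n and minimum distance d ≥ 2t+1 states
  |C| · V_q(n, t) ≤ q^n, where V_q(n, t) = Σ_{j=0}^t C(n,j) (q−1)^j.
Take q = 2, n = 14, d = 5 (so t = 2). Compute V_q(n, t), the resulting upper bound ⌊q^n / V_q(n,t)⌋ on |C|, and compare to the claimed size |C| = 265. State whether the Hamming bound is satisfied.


V_q(n, t) = 106, q^n = 16384, Hamming bound = 154, |C| = 265 > bound (violated).

Step 1: Compute V_q(n, t) = Σ_{j=0}^2 C(n, j) (q−1)^j.
  j = 0: C(14,0)·(1)^0 = 1·1 = 1.
  j = 1: C(14,1)·(1)^1 = 14·1 = 14.
  j = 2: C(14,2)·(1)^2 = 91·1 = 91.
  V_q(n, t) = 1 + 14 + 91 = 106.
Step 2: q^n = 2^14 = 16384.
Step 3: Hamming bound ⌊q^n / V_q(n,t)⌋ = ⌊16384/106⌋ = 154.
Step 4: Compare |C| = 265 to 154: violated.
The claimed |C| lies above the Hamming bound, so no 2-ary code of length 14 with d ≥ 5 can have 265 codewords.
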